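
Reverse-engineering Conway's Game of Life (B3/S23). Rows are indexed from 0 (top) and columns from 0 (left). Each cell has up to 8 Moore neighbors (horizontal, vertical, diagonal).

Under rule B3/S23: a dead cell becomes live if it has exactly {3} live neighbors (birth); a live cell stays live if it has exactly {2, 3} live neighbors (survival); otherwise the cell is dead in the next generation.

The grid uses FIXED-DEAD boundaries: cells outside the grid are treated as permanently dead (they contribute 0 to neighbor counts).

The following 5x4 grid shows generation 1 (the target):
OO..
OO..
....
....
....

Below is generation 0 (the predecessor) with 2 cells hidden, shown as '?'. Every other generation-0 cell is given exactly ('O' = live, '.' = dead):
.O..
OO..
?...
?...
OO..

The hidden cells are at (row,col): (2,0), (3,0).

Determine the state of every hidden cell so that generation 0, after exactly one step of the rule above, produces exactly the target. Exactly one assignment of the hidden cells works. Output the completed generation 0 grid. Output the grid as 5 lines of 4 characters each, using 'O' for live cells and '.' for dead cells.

Hidden generation-0 cells (in order): (2,0), (3,0).
A hidden cell only influences target cells in its own 3x3 neighborhood. Try each of the 2^2 = 4 assignments, step the completed generation 0 forward once under B3/S23, and compare with the target:
  (2,0)=. (3,0)=. -> step reproduces the target at every cell -> ACCEPT
  (2,0)=. (3,0)=O -> step gives (2,0)='O' but target has '.' -> reject
  (2,0)=O (3,0)=. -> step gives (2,0)='O' but target has '.' -> reject
  (2,0)=O (3,0)=O -> step gives (2,0)='O' but target has '.' -> reject
Unique solution: (2,0)=dead, (3,0)=dead.
Check: live-neighbor counts of every cell in the completed generation 0:
3220
2220
2210
2210
1110
Applying B3/S23 to generation 0 with these counts gives:
OO..
OO..
....
....
....
which matches the target exactly.

Answer: .O..
OO..
....
....
OO..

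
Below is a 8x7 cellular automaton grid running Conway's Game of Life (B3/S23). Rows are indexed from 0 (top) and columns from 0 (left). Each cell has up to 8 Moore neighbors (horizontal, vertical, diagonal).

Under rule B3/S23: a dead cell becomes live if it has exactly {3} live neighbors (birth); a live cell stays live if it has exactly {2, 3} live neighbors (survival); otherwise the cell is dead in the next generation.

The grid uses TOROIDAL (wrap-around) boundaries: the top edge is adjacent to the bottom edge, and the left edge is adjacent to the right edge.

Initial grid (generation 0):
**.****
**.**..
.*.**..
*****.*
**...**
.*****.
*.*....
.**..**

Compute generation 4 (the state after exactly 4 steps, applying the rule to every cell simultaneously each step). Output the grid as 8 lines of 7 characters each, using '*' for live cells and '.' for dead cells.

Simulating step by step:
Generation 0 (given above): 34 live cells
Generation 1: 5 live cells
.......
.......
......*
.......
.......
...***.
*......
.......
Generation 2: 3 live cells
.......
.......
.......
.......
....*..
....*..
....*..
.......
Generation 3: 3 live cells
.......
.......
.......
.......
.......
...***.
.......
.......
Generation 4: 3 live cells
(generation 4 grid is the final answer)

Answer: .......
.......
.......
.......
....*..
....*..
....*..
.......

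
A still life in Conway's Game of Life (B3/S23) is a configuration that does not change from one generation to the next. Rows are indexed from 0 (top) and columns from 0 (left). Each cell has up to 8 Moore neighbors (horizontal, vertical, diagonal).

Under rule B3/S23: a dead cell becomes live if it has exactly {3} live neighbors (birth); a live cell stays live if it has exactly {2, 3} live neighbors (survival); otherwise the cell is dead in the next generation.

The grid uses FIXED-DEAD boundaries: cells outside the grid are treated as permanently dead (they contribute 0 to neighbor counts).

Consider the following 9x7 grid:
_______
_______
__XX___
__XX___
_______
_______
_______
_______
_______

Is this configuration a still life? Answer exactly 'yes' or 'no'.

Compute generation 1 and compare to generation 0 (given above):
Generation 1:
_______
_______
__XX___
__XX___
_______
_______
_______
_______
_______
The grids are IDENTICAL -> still life.

Answer: yes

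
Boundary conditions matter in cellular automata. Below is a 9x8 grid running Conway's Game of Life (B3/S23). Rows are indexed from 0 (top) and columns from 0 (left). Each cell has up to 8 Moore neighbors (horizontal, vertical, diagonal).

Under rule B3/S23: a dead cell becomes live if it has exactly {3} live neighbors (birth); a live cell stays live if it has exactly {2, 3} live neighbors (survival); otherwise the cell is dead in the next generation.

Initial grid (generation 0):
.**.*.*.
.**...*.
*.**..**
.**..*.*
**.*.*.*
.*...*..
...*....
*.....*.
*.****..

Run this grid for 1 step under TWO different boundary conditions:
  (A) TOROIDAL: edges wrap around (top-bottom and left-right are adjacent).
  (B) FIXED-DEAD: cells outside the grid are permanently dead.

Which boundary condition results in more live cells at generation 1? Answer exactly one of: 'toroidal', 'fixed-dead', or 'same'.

Under TOROIDAL boundary, generation 1:
*...*.**
......*.
...*.*..
.....*..
.....*.*
.*....*.
........
.**..*.*
*.*.*.*.
Population = 20

Under FIXED-DEAD boundary, generation 1:
.***.*..
*.....*.
*..*.*.*
.....*.*
*....*..
**....*.
........
.**..*..
.*.***..
Population = 24

Comparison: toroidal=20, fixed-dead=24 -> fixed-dead

Answer: fixed-dead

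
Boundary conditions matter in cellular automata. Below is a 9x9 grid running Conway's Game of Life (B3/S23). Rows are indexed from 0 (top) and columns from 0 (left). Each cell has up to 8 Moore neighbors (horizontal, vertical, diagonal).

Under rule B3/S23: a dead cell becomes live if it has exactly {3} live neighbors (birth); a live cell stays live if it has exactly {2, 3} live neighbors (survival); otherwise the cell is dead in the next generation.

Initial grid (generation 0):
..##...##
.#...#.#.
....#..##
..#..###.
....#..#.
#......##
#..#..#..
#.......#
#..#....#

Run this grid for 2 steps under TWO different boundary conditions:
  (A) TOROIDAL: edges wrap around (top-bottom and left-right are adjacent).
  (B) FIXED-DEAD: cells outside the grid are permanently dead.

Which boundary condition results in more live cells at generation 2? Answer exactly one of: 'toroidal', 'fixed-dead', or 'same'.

Answer: toroidal

Derivation:
Under TOROIDAL boundary, generation 2:
#....#...
#......##
..#......
...#.#...
.....#...
......#..
##....###
##.......
#...#.##.
Population = 21

Under FIXED-DEAD boundary, generation 2:
..#....#.
..#.##..#
..#......
...#.#...
.....#.#.
......###
##....#.#
##.......
.........
Population = 20

Comparison: toroidal=21, fixed-dead=20 -> toroidal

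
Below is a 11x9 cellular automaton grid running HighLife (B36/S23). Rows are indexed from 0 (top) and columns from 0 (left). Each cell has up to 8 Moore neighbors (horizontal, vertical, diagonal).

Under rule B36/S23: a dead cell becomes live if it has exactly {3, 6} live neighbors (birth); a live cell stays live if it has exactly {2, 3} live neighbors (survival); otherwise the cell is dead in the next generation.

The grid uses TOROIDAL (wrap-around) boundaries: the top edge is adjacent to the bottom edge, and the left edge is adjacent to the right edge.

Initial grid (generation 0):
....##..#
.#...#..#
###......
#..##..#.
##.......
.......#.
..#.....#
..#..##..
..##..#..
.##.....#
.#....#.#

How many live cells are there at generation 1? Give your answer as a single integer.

Simulating step by step:
Generation 0 (given above): 30 live cells
Generation 1: 36 live cells
....###.#
.##.##..#
..###....
.#.#.....
##.......
##......#
......##.
.##..###.
...#.###.
.#.#.....
.##..#..#
Population at generation 1: 36

Answer: 36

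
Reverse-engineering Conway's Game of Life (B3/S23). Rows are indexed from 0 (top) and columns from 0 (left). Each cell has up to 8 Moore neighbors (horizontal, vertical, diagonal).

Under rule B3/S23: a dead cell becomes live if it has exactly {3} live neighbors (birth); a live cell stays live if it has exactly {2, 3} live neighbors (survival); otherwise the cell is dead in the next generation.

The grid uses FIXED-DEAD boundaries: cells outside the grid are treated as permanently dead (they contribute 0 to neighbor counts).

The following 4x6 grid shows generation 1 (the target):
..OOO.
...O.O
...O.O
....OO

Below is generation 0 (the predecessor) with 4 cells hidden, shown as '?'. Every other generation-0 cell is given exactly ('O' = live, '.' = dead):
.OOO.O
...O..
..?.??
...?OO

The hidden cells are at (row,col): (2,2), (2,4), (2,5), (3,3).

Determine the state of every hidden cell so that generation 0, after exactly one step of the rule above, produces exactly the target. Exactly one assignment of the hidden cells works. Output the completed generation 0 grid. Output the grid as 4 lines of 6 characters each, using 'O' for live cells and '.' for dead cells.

Answer: .OOO.O
...O..
....OO
....OO

Derivation:
Hidden generation-0 cells (in order): (2,2), (2,4), (2,5), (3,3).
A hidden cell only influences target cells in its own 3x3 neighborhood. Try each of the 2^4 = 16 assignments, step the completed generation 0 forward once under B3/S23, and compare with the target:
  (2,2)=. (2,4)=. (2,5)=. (3,3)=. -> step gives (1,4)='O' but target has '.' -> reject
  (2,2)=. (2,4)=. (2,5)=. (3,3)=O -> step gives (1,4)='O' but target has '.' -> reject
  (2,2)=. (2,4)=. (2,5)=O (3,3)=. -> step gives (1,5)='.' but target has 'O' -> reject
  (2,2)=. (2,4)=. (2,5)=O (3,3)=O -> step gives (1,5)='.' but target has 'O' -> reject
  (2,2)=. (2,4)=O (2,5)=. (3,3)=. -> step gives (1,5)='.' but target has 'O' -> reject
  (2,2)=. (2,4)=O (2,5)=. (3,3)=O -> step gives (1,5)='.' but target has 'O' -> reject
  (2,2)=. (2,4)=O (2,5)=O (3,3)=. -> step reproduces the target at every cell -> ACCEPT
  (2,2)=. (2,4)=O (2,5)=O (3,3)=O -> step gives (2,3)='.' but target has 'O' -> reject
  (2,2)=O (2,4)=. (2,5)=. (3,3)=. -> step gives (1,1)='O' but target has '.' -> reject
  (2,2)=O (2,4)=. (2,5)=. (3,3)=O -> step gives (1,1)='O' but target has '.' -> reject
  (2,2)=O (2,4)=. (2,5)=O (3,3)=. -> step gives (1,1)='O' but target has '.' -> reject
  (2,2)=O (2,4)=. (2,5)=O (3,3)=O -> step gives (1,1)='O' but target has '.' -> reject
  (2,2)=O (2,4)=O (2,5)=. (3,3)=. -> step gives (1,1)='O' but target has '.' -> reject
  (2,2)=O (2,4)=O (2,5)=. (3,3)=O -> step gives (1,1)='O' but target has '.' -> reject
  (2,2)=O (2,4)=O (2,5)=O (3,3)=. -> step gives (1,1)='O' but target has '.' -> reject
  (2,2)=O (2,4)=O (2,5)=O (3,3)=O -> step gives (1,1)='O' but target has '.' -> reject
Unique solution: (2,2)=dead, (2,4)=live, (2,5)=live, (3,3)=dead.
Check: live-neighbor counts of every cell in the completed generation 0:
113230
124353
001343
000233
Applying B3/S23 to generation 0 with these counts gives:
..OOO.
...O.O
...O.O
....OO
which matches the target exactly.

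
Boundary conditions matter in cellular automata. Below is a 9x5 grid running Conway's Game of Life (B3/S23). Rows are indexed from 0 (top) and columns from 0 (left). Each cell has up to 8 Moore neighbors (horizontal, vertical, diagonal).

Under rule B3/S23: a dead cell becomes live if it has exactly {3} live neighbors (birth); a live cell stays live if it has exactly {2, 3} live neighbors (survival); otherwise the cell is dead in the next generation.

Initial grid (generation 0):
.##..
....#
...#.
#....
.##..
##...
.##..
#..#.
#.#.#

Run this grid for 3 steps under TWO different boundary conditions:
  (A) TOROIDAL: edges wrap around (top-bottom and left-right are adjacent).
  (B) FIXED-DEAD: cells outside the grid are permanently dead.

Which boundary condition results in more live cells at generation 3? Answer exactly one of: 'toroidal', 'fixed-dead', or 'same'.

Answer: toroidal

Derivation:
Under TOROIDAL boundary, generation 3:
..#.#
.####
....#
.#.#.
.....
.#.#.
...#.
#.#..
.#.#.
Population = 16

Under FIXED-DEAD boundary, generation 3:
.....
.....
.#...
.#.#.
..#..
.##..
##...
.#...
..#..
Population = 10

Comparison: toroidal=16, fixed-dead=10 -> toroidal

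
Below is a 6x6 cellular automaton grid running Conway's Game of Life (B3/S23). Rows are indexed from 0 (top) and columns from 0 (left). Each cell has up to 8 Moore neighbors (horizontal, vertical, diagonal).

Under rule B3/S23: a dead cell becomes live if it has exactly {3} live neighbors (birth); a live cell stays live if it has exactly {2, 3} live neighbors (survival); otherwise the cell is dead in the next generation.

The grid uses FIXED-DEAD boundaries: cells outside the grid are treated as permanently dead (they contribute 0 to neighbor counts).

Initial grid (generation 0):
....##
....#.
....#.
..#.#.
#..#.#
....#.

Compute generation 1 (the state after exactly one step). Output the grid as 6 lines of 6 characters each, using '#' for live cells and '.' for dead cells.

Answer: ....##
...##.
....##
....##
...#.#
....#.

Derivation:
Simulating step by step:
Generation 0 (given above): 10 live cells
Generation 1: 11 live cells
(generation 1 grid is the final answer)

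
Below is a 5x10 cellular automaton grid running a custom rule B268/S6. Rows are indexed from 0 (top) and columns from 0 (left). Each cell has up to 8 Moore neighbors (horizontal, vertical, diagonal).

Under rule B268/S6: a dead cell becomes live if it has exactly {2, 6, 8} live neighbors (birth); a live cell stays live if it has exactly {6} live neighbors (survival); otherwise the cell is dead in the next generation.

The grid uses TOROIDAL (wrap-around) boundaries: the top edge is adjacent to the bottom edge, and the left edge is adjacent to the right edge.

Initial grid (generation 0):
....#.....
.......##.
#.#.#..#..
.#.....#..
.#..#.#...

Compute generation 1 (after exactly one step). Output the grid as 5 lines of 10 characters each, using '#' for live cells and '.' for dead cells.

Simulating step by step:
Generation 0 (given above): 12 live cells
Generation 1: 16 live cells
(generation 1 grid is the final answer)

Answer: ...#..#.#.
.#..###..#
...#.....#
....#...#.
#.##...#..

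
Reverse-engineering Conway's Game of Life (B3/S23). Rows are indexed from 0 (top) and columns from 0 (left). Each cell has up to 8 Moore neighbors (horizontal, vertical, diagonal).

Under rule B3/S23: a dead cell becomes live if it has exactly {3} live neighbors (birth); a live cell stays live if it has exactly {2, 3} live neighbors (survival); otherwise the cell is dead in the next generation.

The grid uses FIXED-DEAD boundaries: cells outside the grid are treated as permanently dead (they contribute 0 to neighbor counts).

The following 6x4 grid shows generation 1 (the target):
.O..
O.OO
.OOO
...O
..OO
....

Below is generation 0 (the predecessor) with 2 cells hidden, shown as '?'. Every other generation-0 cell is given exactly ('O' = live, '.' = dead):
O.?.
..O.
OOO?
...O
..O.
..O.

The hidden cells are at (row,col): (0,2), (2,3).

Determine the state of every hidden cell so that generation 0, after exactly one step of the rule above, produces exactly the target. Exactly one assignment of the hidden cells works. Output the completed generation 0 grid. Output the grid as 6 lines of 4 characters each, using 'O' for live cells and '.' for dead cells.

Hidden generation-0 cells (in order): (0,2), (2,3).
A hidden cell only influences target cells in its own 3x3 neighborhood. Try each of the 2^2 = 4 assignments, step the completed generation 0 forward once under B3/S23, and compare with the target:
  (0,2)=. (2,3)=. -> step gives (0,1)='.' but target has 'O' -> reject
  (0,2)=. (2,3)=O -> step gives (0,1)='.' but target has 'O' -> reject
  (0,2)=O (2,3)=. -> step reproduces the target at every cell -> ACCEPT
  (0,2)=O (2,3)=O -> step gives (1,2)='.' but target has 'O' -> reject
Unique solution: (0,2)=live, (2,3)=dead.
Check: live-neighbor counts of every cell in the completed generation 0:
0312
3633
1333
2442
0223
0212
Applying B3/S23 to generation 0 with these counts gives:
.O..
O.OO
.OOO
...O
..OO
....
which matches the target exactly.

Answer: O.O.
..O.
OOO.
...O
..O.
..O.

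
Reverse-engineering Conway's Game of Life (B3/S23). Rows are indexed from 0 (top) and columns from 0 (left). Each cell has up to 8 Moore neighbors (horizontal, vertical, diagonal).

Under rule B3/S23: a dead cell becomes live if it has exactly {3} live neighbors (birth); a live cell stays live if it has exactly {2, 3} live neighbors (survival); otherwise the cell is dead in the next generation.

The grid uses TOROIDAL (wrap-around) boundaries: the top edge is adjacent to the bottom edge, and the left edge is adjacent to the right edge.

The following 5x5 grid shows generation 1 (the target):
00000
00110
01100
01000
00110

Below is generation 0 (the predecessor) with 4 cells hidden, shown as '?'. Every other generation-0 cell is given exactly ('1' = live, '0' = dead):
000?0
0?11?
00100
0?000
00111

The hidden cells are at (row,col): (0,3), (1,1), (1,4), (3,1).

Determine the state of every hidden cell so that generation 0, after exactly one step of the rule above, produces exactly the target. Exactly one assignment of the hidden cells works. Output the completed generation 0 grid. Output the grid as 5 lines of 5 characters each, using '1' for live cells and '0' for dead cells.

Answer: 00000
00111
00100
01000
00111

Derivation:
Hidden generation-0 cells (in order): (0,3), (1,1), (1,4), (3,1).
A hidden cell only influences target cells in its own 3x3 neighborhood. Try each of the 2^4 = 16 assignments, step the completed generation 0 forward once under B3/S23, and compare with the target:
  (0,3)=0 (1,1)=0 (1,4)=0 (3,1)=0 -> step gives (0,4)='1' but target has '0' -> reject
  (0,3)=0 (1,1)=0 (1,4)=0 (3,1)=1 -> step gives (0,4)='1' but target has '0' -> reject
  (0,3)=0 (1,1)=0 (1,4)=1 (3,1)=0 -> step gives (2,1)='0' but target has '1' -> reject
  (0,3)=0 (1,1)=0 (1,4)=1 (3,1)=1 -> step reproduces the target at every cell -> ACCEPT
  (0,3)=0 (1,1)=1 (1,4)=0 (3,1)=0 -> step gives (0,1)='1' but target has '0' -> reject
  (0,3)=0 (1,1)=1 (1,4)=0 (3,1)=1 -> step gives (0,1)='1' but target has '0' -> reject
  (0,3)=0 (1,1)=1 (1,4)=1 (3,1)=0 -> step gives (0,0)='1' but target has '0' -> reject
  (0,3)=0 (1,1)=1 (1,4)=1 (3,1)=1 -> step gives (0,0)='1' but target has '0' -> reject
  (0,3)=1 (1,1)=0 (1,4)=0 (3,1)=0 -> step gives (2,1)='0' but target has '1' -> reject
  (0,3)=1 (1,1)=0 (1,4)=0 (3,1)=1 -> step gives (2,3)='1' but target has '0' -> reject
  (0,3)=1 (1,1)=0 (1,4)=1 (3,1)=0 -> step gives (1,3)='0' but target has '1' -> reject
  (0,3)=1 (1,1)=0 (1,4)=1 (3,1)=1 -> step gives (1,3)='0' but target has '1' -> reject
  (0,3)=1 (1,1)=1 (1,4)=0 (3,1)=0 -> step gives (0,1)='1' but target has '0' -> reject
  (0,3)=1 (1,1)=1 (1,4)=0 (3,1)=1 -> step gives (0,1)='1' but target has '0' -> reject
  (0,3)=1 (1,1)=1 (1,4)=1 (3,1)=0 -> step gives (0,0)='1' but target has '0' -> reject
  (0,3)=1 (1,1)=1 (1,4)=1 (3,1)=1 -> step gives (0,0)='1' but target has '0' -> reject
Unique solution: (0,3)=dead, (1,1)=dead, (1,4)=live, (3,1)=live.
Check: live-neighbor counts of every cell in the completed generation 0:
22464
12231
23342
22442
22221
Applying B3/S23 to generation 0 with these counts gives:
00000
00110
01100
01000
00110
which matches the target exactly.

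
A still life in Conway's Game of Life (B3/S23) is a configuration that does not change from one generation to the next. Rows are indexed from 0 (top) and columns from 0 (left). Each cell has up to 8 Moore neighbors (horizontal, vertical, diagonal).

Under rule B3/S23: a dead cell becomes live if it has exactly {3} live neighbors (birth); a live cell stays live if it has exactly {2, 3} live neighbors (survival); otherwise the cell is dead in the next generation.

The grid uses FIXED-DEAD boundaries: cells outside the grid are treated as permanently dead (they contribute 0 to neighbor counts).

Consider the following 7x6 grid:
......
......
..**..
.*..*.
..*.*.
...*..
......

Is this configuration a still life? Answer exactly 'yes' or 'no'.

Compute generation 1 and compare to generation 0 (given above):
Generation 1:
......
......
..**..
.*..*.
..*.*.
...*..
......
The grids are IDENTICAL -> still life.

Answer: yes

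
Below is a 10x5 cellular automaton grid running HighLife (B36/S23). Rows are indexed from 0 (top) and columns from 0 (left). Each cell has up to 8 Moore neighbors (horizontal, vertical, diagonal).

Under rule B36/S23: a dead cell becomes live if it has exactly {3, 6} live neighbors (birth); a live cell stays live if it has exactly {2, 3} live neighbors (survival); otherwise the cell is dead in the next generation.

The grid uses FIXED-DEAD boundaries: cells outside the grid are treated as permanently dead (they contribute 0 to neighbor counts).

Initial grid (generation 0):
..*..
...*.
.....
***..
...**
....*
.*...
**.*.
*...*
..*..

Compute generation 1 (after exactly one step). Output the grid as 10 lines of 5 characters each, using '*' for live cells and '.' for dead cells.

Answer: .....
.....
.**..
.***.
.****
...**
***..
***..
*.**.
.....

Derivation:
Simulating step by step:
Generation 0 (given above): 15 live cells
Generation 1: 20 live cells
(generation 1 grid is the final answer)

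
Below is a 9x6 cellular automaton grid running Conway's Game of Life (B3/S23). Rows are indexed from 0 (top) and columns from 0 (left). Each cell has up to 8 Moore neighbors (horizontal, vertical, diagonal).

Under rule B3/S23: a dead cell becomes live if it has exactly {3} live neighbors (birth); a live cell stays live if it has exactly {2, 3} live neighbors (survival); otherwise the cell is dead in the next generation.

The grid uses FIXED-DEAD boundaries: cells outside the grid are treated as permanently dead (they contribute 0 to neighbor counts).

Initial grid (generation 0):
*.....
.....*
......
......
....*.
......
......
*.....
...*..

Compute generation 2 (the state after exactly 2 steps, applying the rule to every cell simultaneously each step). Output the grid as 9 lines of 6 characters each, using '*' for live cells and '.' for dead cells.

Answer: ......
......
......
......
......
......
......
......
......

Derivation:
Simulating step by step:
Generation 0 (given above): 5 live cells
Generation 1: 0 live cells
......
......
......
......
......
......
......
......
......
Generation 2: 0 live cells
(generation 2 grid is the final answer)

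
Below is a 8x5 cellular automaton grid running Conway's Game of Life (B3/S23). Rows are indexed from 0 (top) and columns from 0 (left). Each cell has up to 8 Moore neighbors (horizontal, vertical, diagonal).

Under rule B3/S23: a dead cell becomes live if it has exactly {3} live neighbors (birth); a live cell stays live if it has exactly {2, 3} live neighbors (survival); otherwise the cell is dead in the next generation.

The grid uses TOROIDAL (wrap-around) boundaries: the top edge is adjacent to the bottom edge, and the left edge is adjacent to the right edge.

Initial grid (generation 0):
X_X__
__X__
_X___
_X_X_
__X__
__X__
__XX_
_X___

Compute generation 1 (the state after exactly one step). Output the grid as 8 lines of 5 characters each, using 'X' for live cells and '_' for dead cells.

Simulating step by step:
Generation 0 (given above): 11 live cells
Generation 1: 14 live cells
(generation 1 grid is the final answer)

Answer: __X__
__X__
_X___
_X___
_XXX_
_XX__
_XXX_
_X_X_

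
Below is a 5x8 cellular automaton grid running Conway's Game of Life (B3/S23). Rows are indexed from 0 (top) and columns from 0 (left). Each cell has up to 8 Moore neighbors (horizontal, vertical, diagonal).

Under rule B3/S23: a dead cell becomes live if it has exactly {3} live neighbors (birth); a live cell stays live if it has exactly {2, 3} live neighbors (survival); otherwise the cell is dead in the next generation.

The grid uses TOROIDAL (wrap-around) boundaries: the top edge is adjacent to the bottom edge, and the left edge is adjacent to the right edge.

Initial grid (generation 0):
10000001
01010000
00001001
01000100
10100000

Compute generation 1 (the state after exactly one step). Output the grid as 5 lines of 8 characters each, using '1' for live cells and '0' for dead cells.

Answer: 10100001
00000001
10101000
11000000
10000001

Derivation:
Simulating step by step:
Generation 0 (given above): 10 live cells
Generation 1: 11 live cells
(generation 1 grid is the final answer)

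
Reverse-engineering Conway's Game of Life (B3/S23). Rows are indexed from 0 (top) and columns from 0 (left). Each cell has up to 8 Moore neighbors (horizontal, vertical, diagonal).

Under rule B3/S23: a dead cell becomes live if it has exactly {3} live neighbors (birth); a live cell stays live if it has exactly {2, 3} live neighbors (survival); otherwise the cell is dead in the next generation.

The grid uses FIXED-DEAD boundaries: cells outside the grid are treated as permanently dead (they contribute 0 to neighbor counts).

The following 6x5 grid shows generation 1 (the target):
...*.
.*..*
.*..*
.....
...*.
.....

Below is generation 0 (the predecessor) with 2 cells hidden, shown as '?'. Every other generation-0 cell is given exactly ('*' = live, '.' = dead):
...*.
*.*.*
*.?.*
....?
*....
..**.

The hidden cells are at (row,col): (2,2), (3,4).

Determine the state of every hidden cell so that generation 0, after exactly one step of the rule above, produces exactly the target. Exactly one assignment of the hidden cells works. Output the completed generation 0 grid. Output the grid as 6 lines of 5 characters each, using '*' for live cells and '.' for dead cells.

Answer: ...*.
*.*.*
*...*
....*
*....
..**.

Derivation:
Hidden generation-0 cells (in order): (2,2), (3,4).
A hidden cell only influences target cells in its own 3x3 neighborhood. Try each of the 2^2 = 4 assignments, step the completed generation 0 forward once under B3/S23, and compare with the target:
  (2,2)=. (3,4)=. -> step gives (2,3)='*' but target has '.' -> reject
  (2,2)=. (3,4)=* -> step reproduces the target at every cell -> ACCEPT
  (2,2)=* (3,4)=. -> step gives (1,1)='.' but target has '*' -> reject
  (2,2)=* (3,4)=* -> step gives (1,1)='.' but target has '*' -> reject
Unique solution: (2,2)=dead, (3,4)=live.
Check: live-neighbor counts of every cell in the completed generation 0:
12222
13142
13142
22021
02232
12111
Applying B3/S23 to generation 0 with these counts gives:
...*.
.*..*
.*..*
.....
...*.
.....
which matches the target exactly.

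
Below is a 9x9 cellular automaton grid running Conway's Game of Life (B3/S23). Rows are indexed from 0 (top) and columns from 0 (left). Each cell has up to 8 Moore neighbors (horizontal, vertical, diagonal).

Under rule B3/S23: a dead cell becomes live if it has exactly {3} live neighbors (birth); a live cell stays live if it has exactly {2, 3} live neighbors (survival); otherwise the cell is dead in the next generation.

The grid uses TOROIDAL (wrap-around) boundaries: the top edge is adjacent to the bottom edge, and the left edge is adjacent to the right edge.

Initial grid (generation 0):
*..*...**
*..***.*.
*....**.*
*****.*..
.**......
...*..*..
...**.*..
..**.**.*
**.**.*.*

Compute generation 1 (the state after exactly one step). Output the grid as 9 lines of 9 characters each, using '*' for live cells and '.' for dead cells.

Answer: .........
.*.*.*...
.........
...**.***
*...**...
...***...
......*..
.*....*.*
.*....*..

Derivation:
Simulating step by step:
Generation 0 (given above): 37 live cells
Generation 1: 20 live cells
(generation 1 grid is the final answer)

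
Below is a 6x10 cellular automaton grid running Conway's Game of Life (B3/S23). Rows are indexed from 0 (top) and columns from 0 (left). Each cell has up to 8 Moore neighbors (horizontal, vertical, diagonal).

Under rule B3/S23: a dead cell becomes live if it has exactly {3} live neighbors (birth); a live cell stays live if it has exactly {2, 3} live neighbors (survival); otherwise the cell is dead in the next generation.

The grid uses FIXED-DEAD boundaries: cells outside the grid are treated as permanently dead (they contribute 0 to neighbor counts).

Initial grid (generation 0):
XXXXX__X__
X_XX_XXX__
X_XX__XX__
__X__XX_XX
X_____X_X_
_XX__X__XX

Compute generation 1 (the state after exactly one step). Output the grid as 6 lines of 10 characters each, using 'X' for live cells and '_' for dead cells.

Simulating step by step:
Generation 0 (given above): 30 live cells
Generation 1: 18 live cells
(generation 1 grid is the final answer)

Answer: X___XX_X__
X____X__X_
__________
__XX_X__XX
__X___X___
_X_____XXX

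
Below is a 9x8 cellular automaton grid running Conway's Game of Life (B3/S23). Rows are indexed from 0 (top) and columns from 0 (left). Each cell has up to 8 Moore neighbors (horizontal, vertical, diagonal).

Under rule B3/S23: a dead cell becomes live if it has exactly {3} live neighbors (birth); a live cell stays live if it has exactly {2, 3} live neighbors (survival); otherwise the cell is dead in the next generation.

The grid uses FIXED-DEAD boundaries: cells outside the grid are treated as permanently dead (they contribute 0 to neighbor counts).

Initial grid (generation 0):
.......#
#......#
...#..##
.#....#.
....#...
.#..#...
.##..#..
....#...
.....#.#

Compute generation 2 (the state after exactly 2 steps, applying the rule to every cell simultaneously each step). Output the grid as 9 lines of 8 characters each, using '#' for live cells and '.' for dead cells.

Answer: ........
......##
.....#..
.....#.#
..##....
.#....#.
.#......
..#...#.
.....#..

Derivation:
Simulating step by step:
Generation 0 (given above): 17 live cells
Generation 1: 20 live cells
........
.......#
......##
.....###
.....#..
.#####..
.#####..
....###.
........
Generation 2: 13 live cells
(generation 2 grid is the final answer)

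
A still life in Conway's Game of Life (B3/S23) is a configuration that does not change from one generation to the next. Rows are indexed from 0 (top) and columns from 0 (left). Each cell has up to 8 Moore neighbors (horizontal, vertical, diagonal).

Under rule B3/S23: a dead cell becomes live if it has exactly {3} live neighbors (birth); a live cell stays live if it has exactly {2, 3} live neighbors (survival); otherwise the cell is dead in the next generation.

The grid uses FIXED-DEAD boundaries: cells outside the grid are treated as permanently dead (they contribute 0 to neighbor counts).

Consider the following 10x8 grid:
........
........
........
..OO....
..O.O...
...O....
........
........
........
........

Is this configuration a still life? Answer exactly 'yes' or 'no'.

Answer: yes

Derivation:
Compute generation 1 and compare to generation 0 (given above):
Generation 1:
........
........
........
..OO....
..O.O...
...O....
........
........
........
........
The grids are IDENTICAL -> still life.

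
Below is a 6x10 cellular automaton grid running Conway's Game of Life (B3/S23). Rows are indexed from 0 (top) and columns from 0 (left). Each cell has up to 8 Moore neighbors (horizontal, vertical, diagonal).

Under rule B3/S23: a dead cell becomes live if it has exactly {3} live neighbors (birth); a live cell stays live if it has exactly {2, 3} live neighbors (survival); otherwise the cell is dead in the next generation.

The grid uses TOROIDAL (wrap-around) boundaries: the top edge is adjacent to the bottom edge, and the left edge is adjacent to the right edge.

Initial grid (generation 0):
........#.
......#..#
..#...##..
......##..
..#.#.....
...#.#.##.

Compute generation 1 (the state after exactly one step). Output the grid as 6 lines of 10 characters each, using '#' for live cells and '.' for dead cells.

Answer: ......#.##
......#.#.
.....#..#.
...#.###..
...###..#.
...##..##.

Derivation:
Simulating step by step:
Generation 0 (given above): 14 live cells
Generation 1: 19 live cells
(generation 1 grid is the final answer)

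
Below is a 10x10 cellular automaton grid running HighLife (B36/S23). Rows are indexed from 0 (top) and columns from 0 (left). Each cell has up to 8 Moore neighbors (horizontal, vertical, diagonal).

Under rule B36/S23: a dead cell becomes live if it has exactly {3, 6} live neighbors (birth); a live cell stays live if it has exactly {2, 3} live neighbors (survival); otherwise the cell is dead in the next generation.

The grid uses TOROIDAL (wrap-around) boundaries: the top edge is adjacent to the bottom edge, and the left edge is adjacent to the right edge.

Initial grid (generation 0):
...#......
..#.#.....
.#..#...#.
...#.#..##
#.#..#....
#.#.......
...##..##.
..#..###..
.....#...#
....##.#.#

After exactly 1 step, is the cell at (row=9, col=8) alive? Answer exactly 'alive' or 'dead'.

Answer: alive

Derivation:
Simulating step by step:
Generation 0 (given above): 29 live cells
Generation 1: 39 live cells
...#.#....
..#.#.....
..#.##..##
####.#..##
#.###.....
..#.#....#
.#####.##.
...#.#.#..
......##..
....###.#.

Cell (9,8) at generation 1: 1 -> alive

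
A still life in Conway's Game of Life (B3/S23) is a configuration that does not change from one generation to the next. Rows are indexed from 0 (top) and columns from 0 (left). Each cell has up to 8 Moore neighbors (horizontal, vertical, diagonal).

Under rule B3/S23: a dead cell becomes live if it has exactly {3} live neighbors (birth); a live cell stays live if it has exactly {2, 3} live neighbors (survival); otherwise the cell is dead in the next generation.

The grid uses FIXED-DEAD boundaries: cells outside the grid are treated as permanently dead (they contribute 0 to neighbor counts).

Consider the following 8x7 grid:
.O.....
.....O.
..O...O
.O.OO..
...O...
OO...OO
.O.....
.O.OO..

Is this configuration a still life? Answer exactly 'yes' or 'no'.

Answer: no

Derivation:
Compute generation 1 and compare to generation 0 (given above):
Generation 1:
.......
.......
..OOOO.
...OO..
OO.O.O.
OOO....
.O..OO.
..O....
Cell (0,1) differs: gen0=1 vs gen1=0 -> NOT a still life.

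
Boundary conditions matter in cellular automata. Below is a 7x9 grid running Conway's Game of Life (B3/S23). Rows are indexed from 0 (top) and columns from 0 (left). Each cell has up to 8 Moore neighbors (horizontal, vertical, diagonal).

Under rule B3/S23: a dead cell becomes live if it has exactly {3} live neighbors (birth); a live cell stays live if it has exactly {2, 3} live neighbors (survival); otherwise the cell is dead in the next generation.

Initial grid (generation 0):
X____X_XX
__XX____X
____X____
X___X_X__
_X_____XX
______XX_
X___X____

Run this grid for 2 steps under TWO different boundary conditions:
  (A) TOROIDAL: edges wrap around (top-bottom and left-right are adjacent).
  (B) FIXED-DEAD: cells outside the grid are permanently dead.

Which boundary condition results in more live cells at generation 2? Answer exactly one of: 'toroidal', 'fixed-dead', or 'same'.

Under TOROIDAL boundary, generation 2:
_XXX_XXX_
XXX___XX_
___X_X___
X____X_X_
_X___X___
XX___XXX_
X___XX_X_
Population = 27

Under FIXED-DEAD boundary, generation 2:
_______XX
___XXXXXX
___X_X_XX
_____X___
_____X__X
______XXX
_______X_
Population = 19

Comparison: toroidal=27, fixed-dead=19 -> toroidal

Answer: toroidal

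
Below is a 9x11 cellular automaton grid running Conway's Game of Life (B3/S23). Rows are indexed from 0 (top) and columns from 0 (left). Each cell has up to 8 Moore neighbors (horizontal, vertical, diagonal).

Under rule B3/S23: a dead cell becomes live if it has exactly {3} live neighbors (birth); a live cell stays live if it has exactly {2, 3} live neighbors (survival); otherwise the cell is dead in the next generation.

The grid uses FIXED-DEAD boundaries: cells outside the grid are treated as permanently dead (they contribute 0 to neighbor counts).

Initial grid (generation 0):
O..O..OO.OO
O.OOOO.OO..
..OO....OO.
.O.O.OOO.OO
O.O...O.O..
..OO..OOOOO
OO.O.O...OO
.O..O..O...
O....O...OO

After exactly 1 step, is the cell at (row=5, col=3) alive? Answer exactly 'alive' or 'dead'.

Simulating step by step:
Generation 0 (given above): 48 live cells
Generation 1: 34 live cells
.OOO.OOO.O.
.....O....O
..........O
.O.OOOO...O
....O......
O..OOOO...O
OO.O.O....O
.OO.OOO.O..
...........

Cell (5,3) at generation 1: 1 -> alive

Answer: alive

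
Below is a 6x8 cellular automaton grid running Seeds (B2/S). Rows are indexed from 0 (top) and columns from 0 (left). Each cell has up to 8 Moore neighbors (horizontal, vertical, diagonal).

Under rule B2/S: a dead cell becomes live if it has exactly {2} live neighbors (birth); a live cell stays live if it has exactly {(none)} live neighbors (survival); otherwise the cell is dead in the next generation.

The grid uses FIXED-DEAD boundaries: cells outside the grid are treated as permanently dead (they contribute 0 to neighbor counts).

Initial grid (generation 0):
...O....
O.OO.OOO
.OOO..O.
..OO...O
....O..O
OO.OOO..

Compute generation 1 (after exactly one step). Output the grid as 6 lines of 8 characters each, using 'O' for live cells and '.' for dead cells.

Answer: .O...O.O
........
O.......
.....O..
O.......
..O...O.

Derivation:
Simulating step by step:
Generation 0 (given above): 21 live cells
Generation 1: 8 live cells
(generation 1 grid is the final answer)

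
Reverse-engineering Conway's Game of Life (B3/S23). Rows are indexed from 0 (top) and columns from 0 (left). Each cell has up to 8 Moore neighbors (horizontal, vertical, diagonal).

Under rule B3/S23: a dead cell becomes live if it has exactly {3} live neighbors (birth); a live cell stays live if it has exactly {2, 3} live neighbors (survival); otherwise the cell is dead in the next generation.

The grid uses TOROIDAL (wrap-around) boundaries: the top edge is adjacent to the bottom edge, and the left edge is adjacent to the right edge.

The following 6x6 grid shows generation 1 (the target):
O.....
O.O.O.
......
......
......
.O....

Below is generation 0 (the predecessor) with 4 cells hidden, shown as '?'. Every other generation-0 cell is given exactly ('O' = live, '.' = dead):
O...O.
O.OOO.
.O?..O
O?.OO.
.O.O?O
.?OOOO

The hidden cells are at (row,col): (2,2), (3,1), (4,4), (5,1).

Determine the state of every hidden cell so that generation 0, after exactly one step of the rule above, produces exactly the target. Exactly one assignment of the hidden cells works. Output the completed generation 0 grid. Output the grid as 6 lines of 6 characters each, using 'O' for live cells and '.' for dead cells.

Answer: O...O.
O.OOO.
.OO..O
OO.OO.
.O.OOO
.OOOOO

Derivation:
Hidden generation-0 cells (in order): (2,2), (3,1), (4,4), (5,1).
A hidden cell only influences target cells in its own 3x3 neighborhood. Try each of the 2^4 = 16 assignments, step the completed generation 0 forward once under B3/S23, and compare with the target:
  (2,2)=. (3,1)=. (4,4)=. (5,1)=. -> step gives (1,3)='O' but target has '.' -> reject
  (2,2)=. (3,1)=. (4,4)=. (5,1)=O -> step gives (1,3)='O' but target has '.' -> reject
  (2,2)=. (3,1)=. (4,4)=O (5,1)=. -> step gives (1,3)='O' but target has '.' -> reject
  (2,2)=. (3,1)=. (4,4)=O (5,1)=O -> step gives (1,3)='O' but target has '.' -> reject
  (2,2)=. (3,1)=O (4,4)=. (5,1)=. -> step gives (1,3)='O' but target has '.' -> reject
  (2,2)=. (3,1)=O (4,4)=. (5,1)=O -> step gives (1,3)='O' but target has '.' -> reject
  (2,2)=. (3,1)=O (4,4)=O (5,1)=. -> step gives (1,3)='O' but target has '.' -> reject
  (2,2)=. (3,1)=O (4,4)=O (5,1)=O -> step gives (1,3)='O' but target has '.' -> reject
  (2,2)=O (3,1)=. (4,4)=. (5,1)=. -> step gives (3,3)='O' but target has '.' -> reject
  (2,2)=O (3,1)=. (4,4)=. (5,1)=O -> step gives (3,3)='O' but target has '.' -> reject
  (2,2)=O (3,1)=. (4,4)=O (5,1)=. -> step gives (4,1)='O' but target has '.' -> reject
  (2,2)=O (3,1)=. (4,4)=O (5,1)=O -> step gives (4,1)='O' but target has '.' -> reject
  (2,2)=O (3,1)=O (4,4)=. (5,1)=. -> step gives (3,3)='O' but target has '.' -> reject
  (2,2)=O (3,1)=O (4,4)=. (5,1)=O -> step gives (3,3)='O' but target has '.' -> reject
  (2,2)=O (3,1)=O (4,4)=O (5,1)=. -> step gives (4,1)='O' but target has '.' -> reject
  (2,2)=O (3,1)=O (4,4)=O (5,1)=O -> step reproduces the target at every cell -> ACCEPT
Unique solution: (2,2)=live, (3,1)=live, (4,4)=live, (5,1)=live.
Check: live-neighbor counts of every cell in the completed generation 0:
355756
353435
555654
546455
647675
534565
Applying B3/S23 to generation 0 with these counts gives:
O.....
O.O.O.
......
......
......
.O....
which matches the target exactly.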